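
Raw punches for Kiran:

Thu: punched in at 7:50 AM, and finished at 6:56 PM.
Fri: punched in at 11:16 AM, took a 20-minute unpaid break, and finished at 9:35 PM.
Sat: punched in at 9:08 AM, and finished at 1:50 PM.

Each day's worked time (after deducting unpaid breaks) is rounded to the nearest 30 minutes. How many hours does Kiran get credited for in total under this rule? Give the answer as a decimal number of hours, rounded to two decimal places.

25.50 hours

Thu: 7:50 AM–6:56 PM = 11 h 6 min → rounds to 11 h 0 min
Fri: 11:16 AM–9:35 PM = 10 h 19 min − 20 min = 9 h 59 min → rounds to 10 h 0 min
Sat: 9:08 AM–1:50 PM = 4 h 42 min → rounds to 4 h 30 min
Total credited: 25 h 30 min.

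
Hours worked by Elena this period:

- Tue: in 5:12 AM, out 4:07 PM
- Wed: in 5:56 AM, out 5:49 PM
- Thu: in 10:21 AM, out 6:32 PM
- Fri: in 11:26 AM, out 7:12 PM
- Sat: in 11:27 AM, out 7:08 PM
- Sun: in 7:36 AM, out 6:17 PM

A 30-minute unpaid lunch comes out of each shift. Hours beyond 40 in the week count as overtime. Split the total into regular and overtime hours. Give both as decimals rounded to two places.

Tue: 5:12 AM–4:07 PM = 10 h 55 min; less 30 min break → 10 h 25 min
Wed: 5:56 AM–5:49 PM = 11 h 53 min; less 30 min break → 11 h 23 min
Thu: 10:21 AM–6:32 PM = 8 h 11 min; less 30 min break → 7 h 41 min
Fri: 11:26 AM–7:12 PM = 7 h 46 min; less 30 min break → 7 h 16 min
Sat: 11:27 AM–7:08 PM = 7 h 41 min; less 30 min break → 7 h 11 min
Sun: 7:36 AM–6:17 PM = 10 h 41 min; less 30 min break → 10 h 11 min
Total worked: 54 h 7 min = 54.12 h.
Threshold 40 h → overtime 14 h 7 min, regular 40 h 0 min.

Regular 40.00 hours, overtime 14.12 hours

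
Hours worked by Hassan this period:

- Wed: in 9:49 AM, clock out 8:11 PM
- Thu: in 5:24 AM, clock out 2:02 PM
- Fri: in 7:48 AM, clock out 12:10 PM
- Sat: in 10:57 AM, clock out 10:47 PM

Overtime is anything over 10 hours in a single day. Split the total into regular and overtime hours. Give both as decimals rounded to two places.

Regular 33.00 hours, overtime 2.20 hours

Wed: 9:49 AM–8:11 PM = 10 h 22 min
Thu: 5:24 AM–2:02 PM = 8 h 38 min
Fri: 7:48 AM–12:10 PM = 4 h 22 min
Sat: 10:57 AM–10:47 PM = 11 h 50 min
Wed reg 10 h 0 min / OT 0 h 22 min; Thu reg 8 h 38 min / OT 0 h 0 min; Fri reg 4 h 22 min / OT 0 h 0 min; Sat reg 10 h 0 min / OT 1 h 50 min.
Totals: regular 33 h 0 min, overtime 2 h 12 min.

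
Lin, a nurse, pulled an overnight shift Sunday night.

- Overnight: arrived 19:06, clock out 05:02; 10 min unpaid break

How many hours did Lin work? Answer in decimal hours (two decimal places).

Overnight: 19:06 → midnight = 4 h 54 min; midnight → 05:02 = 5 h 2 min; span 9 h 56 min; less 10 min break → 9 h 46 min

9.77 hours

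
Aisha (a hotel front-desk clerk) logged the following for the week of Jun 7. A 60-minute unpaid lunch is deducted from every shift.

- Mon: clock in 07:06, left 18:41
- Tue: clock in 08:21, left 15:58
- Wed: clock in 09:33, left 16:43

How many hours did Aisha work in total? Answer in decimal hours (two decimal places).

Mon: 07:06–18:41 = 11 h 35 min; less 60 min break → 10 h 35 min
Tue: 08:21–15:58 = 7 h 37 min; less 60 min break → 6 h 37 min
Wed: 09:33–16:43 = 7 h 10 min; less 60 min break → 6 h 10 min
Total: 10 h 35 min + 6 h 37 min + 6 h 10 min = 23 h 22 min.

23.37 hours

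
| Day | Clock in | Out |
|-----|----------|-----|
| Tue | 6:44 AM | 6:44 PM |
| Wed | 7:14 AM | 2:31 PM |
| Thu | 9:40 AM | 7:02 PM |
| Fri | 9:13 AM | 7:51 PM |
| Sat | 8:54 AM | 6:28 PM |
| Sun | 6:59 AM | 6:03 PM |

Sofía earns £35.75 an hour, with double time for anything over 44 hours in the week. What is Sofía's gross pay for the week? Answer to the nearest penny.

Tue: 6:44 AM–6:44 PM = 12 h 0 min
Wed: 7:14 AM–2:31 PM = 7 h 17 min
Thu: 9:40 AM–7:02 PM = 9 h 22 min
Fri: 9:13 AM–7:51 PM = 10 h 38 min
Sat: 8:54 AM–6:28 PM = 9 h 34 min
Sun: 6:59 AM–6:03 PM = 11 h 4 min
Total worked: 59 h 55 min = 3595 min.
Regular 44 h 0 min = 2640 min at £35.75/h; overtime 15 h 55 min = 955 min at £71.50/h.
Pay = (2640 × £35.75 + 955 × £71.50) ÷ 60 = £2711.04.

£2711.04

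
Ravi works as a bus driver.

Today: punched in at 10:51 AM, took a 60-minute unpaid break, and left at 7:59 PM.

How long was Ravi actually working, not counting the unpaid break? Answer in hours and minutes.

Today: 10:51 AM–7:59 PM = 9 h 8 min; less 60 min break → 8 h 8 min

8 h 8 min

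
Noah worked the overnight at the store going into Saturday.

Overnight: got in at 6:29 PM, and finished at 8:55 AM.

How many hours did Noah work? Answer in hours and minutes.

14 h 26 min

Overnight: 6:29 PM → midnight = 5 h 31 min; midnight → 8:55 AM = 8 h 55 min; span 14 h 26 min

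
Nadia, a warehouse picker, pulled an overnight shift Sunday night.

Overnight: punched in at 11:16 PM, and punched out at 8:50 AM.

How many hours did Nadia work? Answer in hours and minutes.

9 h 34 min

Overnight: 11:16 PM → midnight = 0 h 44 min; midnight → 8:50 AM = 8 h 50 min; span 9 h 34 min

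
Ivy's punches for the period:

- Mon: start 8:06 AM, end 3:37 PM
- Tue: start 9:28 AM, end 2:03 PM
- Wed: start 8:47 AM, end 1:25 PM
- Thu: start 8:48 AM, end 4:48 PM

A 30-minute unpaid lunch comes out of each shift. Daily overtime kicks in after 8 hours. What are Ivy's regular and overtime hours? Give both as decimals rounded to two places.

Mon: 8:06 AM–3:37 PM = 7 h 31 min; less 30 min break → 7 h 1 min
Tue: 9:28 AM–2:03 PM = 4 h 35 min; less 30 min break → 4 h 5 min
Wed: 8:47 AM–1:25 PM = 4 h 38 min; less 30 min break → 4 h 8 min
Thu: 8:48 AM–4:48 PM = 8 h 0 min; less 30 min break → 7 h 30 min
Mon reg 7 h 1 min / OT 0 h 0 min; Tue reg 4 h 5 min / OT 0 h 0 min; Wed reg 4 h 8 min / OT 0 h 0 min; Thu reg 7 h 30 min / OT 0 h 0 min.
Totals: regular 22 h 44 min, overtime 0 h 0 min.

Regular 22.73 hours, overtime 0.00 hours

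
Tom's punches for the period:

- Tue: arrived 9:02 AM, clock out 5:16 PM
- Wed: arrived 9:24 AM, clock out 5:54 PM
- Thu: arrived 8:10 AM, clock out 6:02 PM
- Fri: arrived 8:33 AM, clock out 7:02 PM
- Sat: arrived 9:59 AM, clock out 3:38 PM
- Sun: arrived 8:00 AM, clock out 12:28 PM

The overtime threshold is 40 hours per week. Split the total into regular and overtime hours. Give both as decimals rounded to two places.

Regular 40.00 hours, overtime 7.20 hours

Tue: 9:02 AM–5:16 PM = 8 h 14 min
Wed: 9:24 AM–5:54 PM = 8 h 30 min
Thu: 8:10 AM–6:02 PM = 9 h 52 min
Fri: 8:33 AM–7:02 PM = 10 h 29 min
Sat: 9:59 AM–3:38 PM = 5 h 39 min
Sun: 8:00 AM–12:28 PM = 4 h 28 min
Total worked: 47 h 12 min = 47.20 h.
Threshold 40 h → overtime 7 h 12 min, regular 40 h 0 min.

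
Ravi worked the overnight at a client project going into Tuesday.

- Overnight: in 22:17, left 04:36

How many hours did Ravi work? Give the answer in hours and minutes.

6 h 19 min

Overnight: 22:17 → midnight = 1 h 43 min; midnight → 04:36 = 4 h 36 min; span 6 h 19 min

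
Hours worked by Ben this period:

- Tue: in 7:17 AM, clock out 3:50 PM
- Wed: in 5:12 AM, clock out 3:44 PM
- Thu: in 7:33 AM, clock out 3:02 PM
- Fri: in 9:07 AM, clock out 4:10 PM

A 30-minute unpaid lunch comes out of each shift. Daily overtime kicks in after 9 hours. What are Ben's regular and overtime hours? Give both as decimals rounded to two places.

Regular 30.58 hours, overtime 1.03 hours

Tue: 7:17 AM–3:50 PM = 8 h 33 min; less 30 min break → 8 h 3 min
Wed: 5:12 AM–3:44 PM = 10 h 32 min; less 30 min break → 10 h 2 min
Thu: 7:33 AM–3:02 PM = 7 h 29 min; less 30 min break → 6 h 59 min
Fri: 9:07 AM–4:10 PM = 7 h 3 min; less 30 min break → 6 h 33 min
Tue reg 8 h 3 min / OT 0 h 0 min; Wed reg 9 h 0 min / OT 1 h 2 min; Thu reg 6 h 59 min / OT 0 h 0 min; Fri reg 6 h 33 min / OT 0 h 0 min.
Totals: regular 30 h 35 min, overtime 1 h 2 min.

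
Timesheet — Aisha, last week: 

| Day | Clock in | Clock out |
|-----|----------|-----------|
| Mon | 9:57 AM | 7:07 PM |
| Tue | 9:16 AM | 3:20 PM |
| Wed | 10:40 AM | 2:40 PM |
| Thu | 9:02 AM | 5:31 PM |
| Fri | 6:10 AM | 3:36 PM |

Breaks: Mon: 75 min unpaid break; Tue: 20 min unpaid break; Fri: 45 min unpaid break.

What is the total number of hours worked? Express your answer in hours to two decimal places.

Mon: 9:57 AM–7:07 PM = 9 h 10 min; less 75 min break → 7 h 55 min
Tue: 9:16 AM–3:20 PM = 6 h 4 min; less 20 min break → 5 h 44 min
Wed: 10:40 AM–2:40 PM = 4 h 0 min
Thu: 9:02 AM–5:31 PM = 8 h 29 min
Fri: 6:10 AM–3:36 PM = 9 h 26 min; less 45 min break → 8 h 41 min
Total: 7 h 55 min + 5 h 44 min + 4 h 0 min + 8 h 29 min + 8 h 41 min = 34 h 49 min.

34.82 hours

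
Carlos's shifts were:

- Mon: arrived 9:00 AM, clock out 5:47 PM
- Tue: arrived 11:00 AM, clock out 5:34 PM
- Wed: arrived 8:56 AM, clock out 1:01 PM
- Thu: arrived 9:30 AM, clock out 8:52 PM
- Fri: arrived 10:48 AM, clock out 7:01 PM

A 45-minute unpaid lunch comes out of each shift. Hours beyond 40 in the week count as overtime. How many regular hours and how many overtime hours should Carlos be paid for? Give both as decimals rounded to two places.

Mon: 9:00 AM–5:47 PM = 8 h 47 min; less 45 min break → 8 h 2 min
Tue: 11:00 AM–5:34 PM = 6 h 34 min; less 45 min break → 5 h 49 min
Wed: 8:56 AM–1:01 PM = 4 h 5 min; less 45 min break → 3 h 20 min
Thu: 9:30 AM–8:52 PM = 11 h 22 min; less 45 min break → 10 h 37 min
Fri: 10:48 AM–7:01 PM = 8 h 13 min; less 45 min break → 7 h 28 min
Total worked: 35 h 16 min = 35.27 h.
Threshold 40 h → overtime 0 h 0 min, regular 35 h 16 min.

Regular 35.27 hours, overtime 0.00 hours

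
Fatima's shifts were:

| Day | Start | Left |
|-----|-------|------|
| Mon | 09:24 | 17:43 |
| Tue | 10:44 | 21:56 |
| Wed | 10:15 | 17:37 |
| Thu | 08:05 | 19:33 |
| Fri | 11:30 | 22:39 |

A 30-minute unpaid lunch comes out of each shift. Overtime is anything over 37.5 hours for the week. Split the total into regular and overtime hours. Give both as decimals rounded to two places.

Mon: 09:24–17:43 = 8 h 19 min; less 30 min break → 7 h 49 min
Tue: 10:44–21:56 = 11 h 12 min; less 30 min break → 10 h 42 min
Wed: 10:15–17:37 = 7 h 22 min; less 30 min break → 6 h 52 min
Thu: 08:05–19:33 = 11 h 28 min; less 30 min break → 10 h 58 min
Fri: 11:30–22:39 = 11 h 9 min; less 30 min break → 10 h 39 min
Total worked: 47 h 0 min = 47.00 h.
Threshold 37.5 h → overtime 9 h 30 min, regular 37 h 30 min.

Regular 37.50 hours, overtime 9.50 hours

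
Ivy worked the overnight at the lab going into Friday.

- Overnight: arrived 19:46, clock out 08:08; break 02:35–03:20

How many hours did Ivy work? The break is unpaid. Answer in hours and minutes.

Overnight: 19:46 → midnight = 4 h 14 min; midnight → 08:08 = 8 h 8 min; span 12 h 22 min; less 45 min break → 11 h 37 min

11 h 37 min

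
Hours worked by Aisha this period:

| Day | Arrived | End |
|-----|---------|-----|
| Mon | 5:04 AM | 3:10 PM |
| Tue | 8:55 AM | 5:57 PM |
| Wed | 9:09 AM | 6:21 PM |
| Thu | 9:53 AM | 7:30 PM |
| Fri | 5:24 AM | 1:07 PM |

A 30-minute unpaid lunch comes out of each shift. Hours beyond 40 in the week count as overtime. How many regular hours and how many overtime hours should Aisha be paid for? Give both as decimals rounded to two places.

Regular 40.00 hours, overtime 3.17 hours

Mon: 5:04 AM–3:10 PM = 10 h 6 min; less 30 min break → 9 h 36 min
Tue: 8:55 AM–5:57 PM = 9 h 2 min; less 30 min break → 8 h 32 min
Wed: 9:09 AM–6:21 PM = 9 h 12 min; less 30 min break → 8 h 42 min
Thu: 9:53 AM–7:30 PM = 9 h 37 min; less 30 min break → 9 h 7 min
Fri: 5:24 AM–1:07 PM = 7 h 43 min; less 30 min break → 7 h 13 min
Total worked: 43 h 10 min = 43.17 h.
Threshold 40 h → overtime 3 h 10 min, regular 40 h 0 min.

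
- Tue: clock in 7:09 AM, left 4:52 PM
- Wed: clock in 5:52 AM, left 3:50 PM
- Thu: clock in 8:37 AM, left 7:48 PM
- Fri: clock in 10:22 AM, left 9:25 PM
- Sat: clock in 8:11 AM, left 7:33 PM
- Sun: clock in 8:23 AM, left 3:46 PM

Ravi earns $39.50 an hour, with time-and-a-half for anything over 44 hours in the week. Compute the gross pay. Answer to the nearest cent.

Tue: 7:09 AM–4:52 PM = 9 h 43 min
Wed: 5:52 AM–3:50 PM = 9 h 58 min
Thu: 8:37 AM–7:48 PM = 11 h 11 min
Fri: 10:22 AM–9:25 PM = 11 h 3 min
Sat: 8:11 AM–7:33 PM = 11 h 22 min
Sun: 8:23 AM–3:46 PM = 7 h 23 min
Total worked: 60 h 40 min = 3640 min.
Regular 44 h 0 min = 2640 min at $39.50/h; overtime 16 h 40 min = 1000 min at $59.25/h.
Pay = (2640 × $39.50 + 1000 × $59.25) ÷ 60 = $2725.50.

$2725.50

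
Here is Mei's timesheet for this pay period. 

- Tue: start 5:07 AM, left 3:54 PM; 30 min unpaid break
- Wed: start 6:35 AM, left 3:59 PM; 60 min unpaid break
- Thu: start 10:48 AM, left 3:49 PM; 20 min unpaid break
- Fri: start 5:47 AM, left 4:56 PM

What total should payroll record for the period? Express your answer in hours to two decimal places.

34.52 hours

Tue: 5:07 AM–3:54 PM = 10 h 47 min; less 30 min break → 10 h 17 min
Wed: 6:35 AM–3:59 PM = 9 h 24 min; less 60 min break → 8 h 24 min
Thu: 10:48 AM–3:49 PM = 5 h 1 min; less 20 min break → 4 h 41 min
Fri: 5:47 AM–4:56 PM = 11 h 9 min
Total: 10 h 17 min + 8 h 24 min + 4 h 41 min + 11 h 9 min = 34 h 31 min.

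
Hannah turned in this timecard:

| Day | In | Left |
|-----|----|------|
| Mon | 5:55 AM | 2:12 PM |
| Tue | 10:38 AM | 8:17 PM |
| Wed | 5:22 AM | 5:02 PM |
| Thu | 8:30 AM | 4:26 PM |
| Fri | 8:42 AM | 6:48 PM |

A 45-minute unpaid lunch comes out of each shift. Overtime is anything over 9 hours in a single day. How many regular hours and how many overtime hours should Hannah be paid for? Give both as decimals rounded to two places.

Mon: 5:55 AM–2:12 PM = 8 h 17 min; less 45 min break → 7 h 32 min
Tue: 10:38 AM–8:17 PM = 9 h 39 min; less 45 min break → 8 h 54 min
Wed: 5:22 AM–5:02 PM = 11 h 40 min; less 45 min break → 10 h 55 min
Thu: 8:30 AM–4:26 PM = 7 h 56 min; less 45 min break → 7 h 11 min
Fri: 8:42 AM–6:48 PM = 10 h 6 min; less 45 min break → 9 h 21 min
Mon reg 7 h 32 min / OT 0 h 0 min; Tue reg 8 h 54 min / OT 0 h 0 min; Wed reg 9 h 0 min / OT 1 h 55 min; Thu reg 7 h 11 min / OT 0 h 0 min; Fri reg 9 h 0 min / OT 0 h 21 min.
Totals: regular 41 h 37 min, overtime 2 h 16 min.

Regular 41.62 hours, overtime 2.27 hours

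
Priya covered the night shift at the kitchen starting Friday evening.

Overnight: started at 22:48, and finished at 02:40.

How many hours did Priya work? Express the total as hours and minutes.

3 h 52 min

Overnight: 22:48 → midnight = 1 h 12 min; midnight → 02:40 = 2 h 40 min; span 3 h 52 min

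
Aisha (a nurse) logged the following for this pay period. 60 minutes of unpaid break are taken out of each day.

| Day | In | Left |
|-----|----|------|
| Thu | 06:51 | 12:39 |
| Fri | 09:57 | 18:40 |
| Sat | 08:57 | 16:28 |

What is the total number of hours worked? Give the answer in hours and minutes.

19 h 2 min

Thu: 06:51–12:39 = 5 h 48 min; less 60 min break → 4 h 48 min
Fri: 09:57–18:40 = 8 h 43 min; less 60 min break → 7 h 43 min
Sat: 08:57–16:28 = 7 h 31 min; less 60 min break → 6 h 31 min
Total: 4 h 48 min + 7 h 43 min + 6 h 31 min = 19 h 2 min.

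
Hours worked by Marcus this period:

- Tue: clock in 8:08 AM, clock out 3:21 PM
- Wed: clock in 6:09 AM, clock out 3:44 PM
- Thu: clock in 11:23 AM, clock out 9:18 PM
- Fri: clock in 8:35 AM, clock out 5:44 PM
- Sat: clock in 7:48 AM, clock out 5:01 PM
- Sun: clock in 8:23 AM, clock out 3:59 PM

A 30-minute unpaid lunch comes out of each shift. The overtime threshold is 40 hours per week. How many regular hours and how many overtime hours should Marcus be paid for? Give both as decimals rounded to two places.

Regular 40.00 hours, overtime 9.68 hours

Tue: 8:08 AM–3:21 PM = 7 h 13 min; less 30 min break → 6 h 43 min
Wed: 6:09 AM–3:44 PM = 9 h 35 min; less 30 min break → 9 h 5 min
Thu: 11:23 AM–9:18 PM = 9 h 55 min; less 30 min break → 9 h 25 min
Fri: 8:35 AM–5:44 PM = 9 h 9 min; less 30 min break → 8 h 39 min
Sat: 7:48 AM–5:01 PM = 9 h 13 min; less 30 min break → 8 h 43 min
Sun: 8:23 AM–3:59 PM = 7 h 36 min; less 30 min break → 7 h 6 min
Total worked: 49 h 41 min = 49.68 h.
Threshold 40 h → overtime 9 h 41 min, regular 40 h 0 min.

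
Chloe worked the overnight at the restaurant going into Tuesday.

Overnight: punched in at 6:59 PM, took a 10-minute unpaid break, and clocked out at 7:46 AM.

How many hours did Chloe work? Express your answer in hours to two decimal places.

12.62 hours

Overnight: 6:59 PM → midnight = 5 h 1 min; midnight → 7:46 AM = 7 h 46 min; span 12 h 47 min; less 10 min break → 12 h 37 min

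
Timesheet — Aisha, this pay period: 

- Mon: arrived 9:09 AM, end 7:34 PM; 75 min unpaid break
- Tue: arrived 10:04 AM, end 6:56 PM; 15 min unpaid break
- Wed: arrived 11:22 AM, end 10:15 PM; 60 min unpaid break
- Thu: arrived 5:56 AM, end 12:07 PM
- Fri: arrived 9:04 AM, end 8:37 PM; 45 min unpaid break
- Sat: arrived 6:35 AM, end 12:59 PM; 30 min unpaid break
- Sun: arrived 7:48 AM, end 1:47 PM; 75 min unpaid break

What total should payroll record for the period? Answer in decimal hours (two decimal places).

55.28 hours

Mon: 9:09 AM–7:34 PM = 10 h 25 min; less 75 min break → 9 h 10 min
Tue: 10:04 AM–6:56 PM = 8 h 52 min; less 15 min break → 8 h 37 min
Wed: 11:22 AM–10:15 PM = 10 h 53 min; less 60 min break → 9 h 53 min
Thu: 5:56 AM–12:07 PM = 6 h 11 min
Fri: 9:04 AM–8:37 PM = 11 h 33 min; less 45 min break → 10 h 48 min
Sat: 6:35 AM–12:59 PM = 6 h 24 min; less 30 min break → 5 h 54 min
Sun: 7:48 AM–1:47 PM = 5 h 59 min; less 75 min break → 4 h 44 min
Total: 9 h 10 min + 8 h 37 min + 9 h 53 min + 6 h 11 min + 10 h 48 min + 5 h 54 min + 4 h 44 min = 55 h 17 min.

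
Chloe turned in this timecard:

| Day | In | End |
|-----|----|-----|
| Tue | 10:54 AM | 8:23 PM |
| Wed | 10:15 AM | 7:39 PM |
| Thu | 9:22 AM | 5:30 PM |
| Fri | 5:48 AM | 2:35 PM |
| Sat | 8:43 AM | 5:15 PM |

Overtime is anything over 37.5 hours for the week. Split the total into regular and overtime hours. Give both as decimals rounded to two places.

Regular 37.50 hours, overtime 6.83 hours

Tue: 10:54 AM–8:23 PM = 9 h 29 min
Wed: 10:15 AM–7:39 PM = 9 h 24 min
Thu: 9:22 AM–5:30 PM = 8 h 8 min
Fri: 5:48 AM–2:35 PM = 8 h 47 min
Sat: 8:43 AM–5:15 PM = 8 h 32 min
Total worked: 44 h 20 min = 44.33 h.
Threshold 37.5 h → overtime 6 h 50 min, regular 37 h 30 min.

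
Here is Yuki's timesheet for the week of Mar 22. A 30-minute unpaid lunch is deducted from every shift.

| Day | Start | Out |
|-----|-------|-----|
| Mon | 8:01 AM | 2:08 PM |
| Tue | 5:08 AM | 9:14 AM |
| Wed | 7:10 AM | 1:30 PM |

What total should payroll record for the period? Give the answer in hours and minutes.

Mon: 8:01 AM–2:08 PM = 6 h 7 min; less 30 min break → 5 h 37 min
Tue: 5:08 AM–9:14 AM = 4 h 6 min; less 30 min break → 3 h 36 min
Wed: 7:10 AM–1:30 PM = 6 h 20 min; less 30 min break → 5 h 50 min
Total: 5 h 37 min + 3 h 36 min + 5 h 50 min = 15 h 3 min.

15 h 3 min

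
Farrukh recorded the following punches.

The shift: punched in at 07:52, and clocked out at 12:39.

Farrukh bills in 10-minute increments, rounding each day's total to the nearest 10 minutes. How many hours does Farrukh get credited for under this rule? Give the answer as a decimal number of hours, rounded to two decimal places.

4.83 hours

The shift: 07:52–12:39 = 4 h 47 min → rounds to 4 h 50 min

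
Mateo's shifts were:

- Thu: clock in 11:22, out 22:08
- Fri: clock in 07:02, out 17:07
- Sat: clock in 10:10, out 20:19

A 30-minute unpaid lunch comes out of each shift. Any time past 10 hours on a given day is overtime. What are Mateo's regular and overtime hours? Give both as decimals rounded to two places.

Regular 29.23 hours, overtime 0.27 hours

Thu: 11:22–22:08 = 10 h 46 min; less 30 min break → 10 h 16 min
Fri: 07:02–17:07 = 10 h 5 min; less 30 min break → 9 h 35 min
Sat: 10:10–20:19 = 10 h 9 min; less 30 min break → 9 h 39 min
Thu reg 10 h 0 min / OT 0 h 16 min; Fri reg 9 h 35 min / OT 0 h 0 min; Sat reg 9 h 39 min / OT 0 h 0 min.
Totals: regular 29 h 14 min, overtime 0 h 16 min.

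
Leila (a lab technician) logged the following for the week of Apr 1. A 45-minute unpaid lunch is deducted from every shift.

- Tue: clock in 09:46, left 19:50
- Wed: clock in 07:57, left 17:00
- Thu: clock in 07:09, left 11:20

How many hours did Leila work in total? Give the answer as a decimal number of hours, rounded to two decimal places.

21.05 hours

Tue: 09:46–19:50 = 10 h 4 min; less 45 min break → 9 h 19 min
Wed: 07:57–17:00 = 9 h 3 min; less 45 min break → 8 h 18 min
Thu: 07:09–11:20 = 4 h 11 min; less 45 min break → 3 h 26 min
Total: 9 h 19 min + 8 h 18 min + 3 h 26 min = 21 h 3 min.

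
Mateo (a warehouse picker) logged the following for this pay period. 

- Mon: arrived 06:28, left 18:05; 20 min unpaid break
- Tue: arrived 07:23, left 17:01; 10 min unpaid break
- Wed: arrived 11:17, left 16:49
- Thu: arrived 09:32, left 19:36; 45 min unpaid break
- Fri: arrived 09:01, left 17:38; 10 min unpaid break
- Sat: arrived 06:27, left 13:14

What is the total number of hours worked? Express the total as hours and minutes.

50 h 50 min

Mon: 06:28–18:05 = 11 h 37 min; less 20 min break → 11 h 17 min
Tue: 07:23–17:01 = 9 h 38 min; less 10 min break → 9 h 28 min
Wed: 11:17–16:49 = 5 h 32 min
Thu: 09:32–19:36 = 10 h 4 min; less 45 min break → 9 h 19 min
Fri: 09:01–17:38 = 8 h 37 min; less 10 min break → 8 h 27 min
Sat: 06:27–13:14 = 6 h 47 min
Total: 11 h 17 min + 9 h 28 min + 5 h 32 min + 9 h 19 min + 8 h 27 min + 6 h 47 min = 50 h 50 min.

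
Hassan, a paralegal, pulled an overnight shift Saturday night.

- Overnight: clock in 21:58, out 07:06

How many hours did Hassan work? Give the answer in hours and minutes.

9 h 8 min

Overnight: 21:58 → midnight = 2 h 2 min; midnight → 07:06 = 7 h 6 min; span 9 h 8 min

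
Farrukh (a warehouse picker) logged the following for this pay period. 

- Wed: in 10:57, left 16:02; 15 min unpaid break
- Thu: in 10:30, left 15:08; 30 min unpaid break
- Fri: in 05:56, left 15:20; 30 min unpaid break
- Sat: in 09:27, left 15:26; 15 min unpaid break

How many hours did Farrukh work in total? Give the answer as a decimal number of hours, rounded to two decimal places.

23.60 hours

Wed: 10:57–16:02 = 5 h 5 min; less 15 min break → 4 h 50 min
Thu: 10:30–15:08 = 4 h 38 min; less 30 min break → 4 h 8 min
Fri: 05:56–15:20 = 9 h 24 min; less 30 min break → 8 h 54 min
Sat: 09:27–15:26 = 5 h 59 min; less 15 min break → 5 h 44 min
Total: 4 h 50 min + 4 h 8 min + 8 h 54 min + 5 h 44 min = 23 h 36 min.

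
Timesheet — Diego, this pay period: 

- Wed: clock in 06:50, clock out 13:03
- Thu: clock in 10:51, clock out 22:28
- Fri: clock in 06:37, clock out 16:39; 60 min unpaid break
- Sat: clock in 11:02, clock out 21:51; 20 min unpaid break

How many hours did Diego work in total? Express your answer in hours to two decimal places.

Wed: 06:50–13:03 = 6 h 13 min
Thu: 10:51–22:28 = 11 h 37 min
Fri: 06:37–16:39 = 10 h 2 min; less 60 min break → 9 h 2 min
Sat: 11:02–21:51 = 10 h 49 min; less 20 min break → 10 h 29 min
Total: 6 h 13 min + 11 h 37 min + 9 h 2 min + 10 h 29 min = 37 h 21 min.

37.35 hours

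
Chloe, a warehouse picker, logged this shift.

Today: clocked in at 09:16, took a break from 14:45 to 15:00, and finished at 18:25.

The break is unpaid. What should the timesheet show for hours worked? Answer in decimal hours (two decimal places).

8.90 hours

Today: 09:16–18:25 = 9 h 9 min; less 15 min break → 8 h 54 min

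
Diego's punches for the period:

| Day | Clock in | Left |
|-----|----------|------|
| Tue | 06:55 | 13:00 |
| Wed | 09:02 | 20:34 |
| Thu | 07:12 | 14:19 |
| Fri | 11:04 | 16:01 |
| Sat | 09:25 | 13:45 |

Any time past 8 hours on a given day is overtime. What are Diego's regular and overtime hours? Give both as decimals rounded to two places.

Regular 30.48 hours, overtime 3.53 hours

Tue: 06:55–13:00 = 6 h 5 min
Wed: 09:02–20:34 = 11 h 32 min
Thu: 07:12–14:19 = 7 h 7 min
Fri: 11:04–16:01 = 4 h 57 min
Sat: 09:25–13:45 = 4 h 20 min
Tue reg 6 h 5 min / OT 0 h 0 min; Wed reg 8 h 0 min / OT 3 h 32 min; Thu reg 7 h 7 min / OT 0 h 0 min; Fri reg 4 h 57 min / OT 0 h 0 min; Sat reg 4 h 20 min / OT 0 h 0 min.
Totals: regular 30 h 29 min, overtime 3 h 32 min.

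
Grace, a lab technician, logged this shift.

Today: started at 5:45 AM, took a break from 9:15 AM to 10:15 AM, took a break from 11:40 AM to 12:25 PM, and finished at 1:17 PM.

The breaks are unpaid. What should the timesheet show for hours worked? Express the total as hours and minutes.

5 h 47 min

Today: 5:45 AM–1:17 PM = 7 h 32 min; less 105 min break → 5 h 47 min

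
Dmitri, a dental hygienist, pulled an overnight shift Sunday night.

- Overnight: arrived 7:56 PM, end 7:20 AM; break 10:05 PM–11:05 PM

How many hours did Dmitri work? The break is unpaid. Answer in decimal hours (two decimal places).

Overnight: 7:56 PM → midnight = 4 h 4 min; midnight → 7:20 AM = 7 h 20 min; span 11 h 24 min; less 60 min break → 10 h 24 min

10.40 hours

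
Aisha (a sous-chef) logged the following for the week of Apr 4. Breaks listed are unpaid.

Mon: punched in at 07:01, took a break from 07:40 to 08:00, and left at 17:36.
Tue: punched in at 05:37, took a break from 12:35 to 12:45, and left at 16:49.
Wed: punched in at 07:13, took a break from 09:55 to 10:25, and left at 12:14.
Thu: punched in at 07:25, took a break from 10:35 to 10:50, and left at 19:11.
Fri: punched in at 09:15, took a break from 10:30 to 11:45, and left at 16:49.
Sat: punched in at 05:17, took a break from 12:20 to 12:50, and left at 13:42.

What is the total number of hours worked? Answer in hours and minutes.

51 h 33 min

Mon: 07:01–17:36 = 10 h 35 min; less 20 min break → 10 h 15 min
Tue: 05:37–16:49 = 11 h 12 min; less 10 min break → 11 h 2 min
Wed: 07:13–12:14 = 5 h 1 min; less 30 min break → 4 h 31 min
Thu: 07:25–19:11 = 11 h 46 min; less 15 min break → 11 h 31 min
Fri: 09:15–16:49 = 7 h 34 min; less 75 min break → 6 h 19 min
Sat: 05:17–13:42 = 8 h 25 min; less 30 min break → 7 h 55 min
Total: 10 h 15 min + 11 h 2 min + 4 h 31 min + 11 h 31 min + 6 h 19 min + 7 h 55 min = 51 h 33 min.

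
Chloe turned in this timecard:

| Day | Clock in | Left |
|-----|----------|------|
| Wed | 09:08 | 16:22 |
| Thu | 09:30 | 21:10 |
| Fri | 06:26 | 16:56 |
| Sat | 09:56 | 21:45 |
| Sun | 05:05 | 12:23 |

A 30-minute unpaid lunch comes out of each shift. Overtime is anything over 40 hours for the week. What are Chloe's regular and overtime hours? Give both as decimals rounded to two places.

Wed: 09:08–16:22 = 7 h 14 min; less 30 min break → 6 h 44 min
Thu: 09:30–21:10 = 11 h 40 min; less 30 min break → 11 h 10 min
Fri: 06:26–16:56 = 10 h 30 min; less 30 min break → 10 h 0 min
Sat: 09:56–21:45 = 11 h 49 min; less 30 min break → 11 h 19 min
Sun: 05:05–12:23 = 7 h 18 min; less 30 min break → 6 h 48 min
Total worked: 46 h 1 min = 46.02 h.
Threshold 40 h → overtime 6 h 1 min, regular 40 h 0 min.

Regular 40.00 hours, overtime 6.02 hours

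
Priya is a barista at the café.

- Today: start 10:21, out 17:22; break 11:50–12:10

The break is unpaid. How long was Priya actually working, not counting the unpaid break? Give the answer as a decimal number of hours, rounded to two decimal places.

Today: 10:21–17:22 = 7 h 1 min; less 20 min break → 6 h 41 min

6.68 hours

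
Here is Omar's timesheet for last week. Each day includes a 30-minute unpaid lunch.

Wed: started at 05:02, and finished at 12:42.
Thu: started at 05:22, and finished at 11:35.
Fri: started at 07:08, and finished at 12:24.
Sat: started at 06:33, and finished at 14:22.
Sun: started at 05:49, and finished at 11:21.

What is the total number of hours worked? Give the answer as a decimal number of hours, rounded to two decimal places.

30.00 hours

Wed: 05:02–12:42 = 7 h 40 min; less 30 min break → 7 h 10 min
Thu: 05:22–11:35 = 6 h 13 min; less 30 min break → 5 h 43 min
Fri: 07:08–12:24 = 5 h 16 min; less 30 min break → 4 h 46 min
Sat: 06:33–14:22 = 7 h 49 min; less 30 min break → 7 h 19 min
Sun: 05:49–11:21 = 5 h 32 min; less 30 min break → 5 h 2 min
Total: 7 h 10 min + 5 h 43 min + 4 h 46 min + 7 h 19 min + 5 h 2 min = 30 h 0 min.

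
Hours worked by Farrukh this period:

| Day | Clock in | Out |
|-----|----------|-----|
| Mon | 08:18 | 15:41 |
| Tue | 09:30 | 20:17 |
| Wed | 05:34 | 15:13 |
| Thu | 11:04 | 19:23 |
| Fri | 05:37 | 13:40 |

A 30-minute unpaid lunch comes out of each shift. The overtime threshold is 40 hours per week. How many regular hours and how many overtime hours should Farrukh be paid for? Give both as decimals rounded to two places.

Mon: 08:18–15:41 = 7 h 23 min; less 30 min break → 6 h 53 min
Tue: 09:30–20:17 = 10 h 47 min; less 30 min break → 10 h 17 min
Wed: 05:34–15:13 = 9 h 39 min; less 30 min break → 9 h 9 min
Thu: 11:04–19:23 = 8 h 19 min; less 30 min break → 7 h 49 min
Fri: 05:37–13:40 = 8 h 3 min; less 30 min break → 7 h 33 min
Total worked: 41 h 41 min = 41.68 h.
Threshold 40 h → overtime 1 h 41 min, regular 40 h 0 min.

Regular 40.00 hours, overtime 1.68 hours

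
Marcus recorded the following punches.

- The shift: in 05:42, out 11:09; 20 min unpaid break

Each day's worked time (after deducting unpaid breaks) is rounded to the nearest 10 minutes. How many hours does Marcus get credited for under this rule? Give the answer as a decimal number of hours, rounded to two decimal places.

The shift: 05:42–11:09 = 5 h 27 min − 20 min = 5 h 7 min → rounds to 5 h 10 min

5.17 hours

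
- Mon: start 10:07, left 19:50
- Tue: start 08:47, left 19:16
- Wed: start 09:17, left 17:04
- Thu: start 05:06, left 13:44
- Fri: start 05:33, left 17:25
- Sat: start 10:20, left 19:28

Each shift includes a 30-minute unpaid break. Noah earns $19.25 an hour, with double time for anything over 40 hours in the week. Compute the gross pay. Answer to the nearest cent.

Mon: 10:07–19:50 = 9 h 43 min; less 30 min break → 9 h 13 min
Tue: 08:47–19:16 = 10 h 29 min; less 30 min break → 9 h 59 min
Wed: 09:17–17:04 = 7 h 47 min; less 30 min break → 7 h 17 min
Thu: 05:06–13:44 = 8 h 38 min; less 30 min break → 8 h 8 min
Fri: 05:33–17:25 = 11 h 52 min; less 30 min break → 11 h 22 min
Sat: 10:20–19:28 = 9 h 8 min; less 30 min break → 8 h 38 min
Total worked: 54 h 37 min = 3277 min.
Regular 40 h 0 min = 2400 min at $19.25/h; overtime 14 h 37 min = 877 min at $38.50/h.
Pay = (2400 × $19.25 + 877 × $38.50) ÷ 60 = $1332.74.

$1332.74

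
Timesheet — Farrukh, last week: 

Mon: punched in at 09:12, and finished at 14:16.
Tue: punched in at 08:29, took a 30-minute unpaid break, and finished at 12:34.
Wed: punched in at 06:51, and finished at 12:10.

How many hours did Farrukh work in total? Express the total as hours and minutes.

Mon: 09:12–14:16 = 5 h 4 min
Tue: 08:29–12:34 = 4 h 5 min; less 30 min break → 3 h 35 min
Wed: 06:51–12:10 = 5 h 19 min
Total: 5 h 4 min + 3 h 35 min + 5 h 19 min = 13 h 58 min.

13 h 58 min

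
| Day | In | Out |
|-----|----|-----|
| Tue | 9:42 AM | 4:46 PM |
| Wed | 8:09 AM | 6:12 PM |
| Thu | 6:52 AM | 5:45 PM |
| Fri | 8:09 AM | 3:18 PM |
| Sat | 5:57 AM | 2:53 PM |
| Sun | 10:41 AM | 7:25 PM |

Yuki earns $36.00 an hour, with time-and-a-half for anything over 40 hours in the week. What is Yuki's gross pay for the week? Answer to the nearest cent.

Tue: 9:42 AM–4:46 PM = 7 h 4 min
Wed: 8:09 AM–6:12 PM = 10 h 3 min
Thu: 6:52 AM–5:45 PM = 10 h 53 min
Fri: 8:09 AM–3:18 PM = 7 h 9 min
Sat: 5:57 AM–2:53 PM = 8 h 56 min
Sun: 10:41 AM–7:25 PM = 8 h 44 min
Total worked: 52 h 49 min = 3169 min.
Regular 40 h 0 min = 2400 min at $36.00/h; overtime 12 h 49 min = 769 min at $54.00/h.
Pay = (2400 × $36.00 + 769 × $54.00) ÷ 60 = $2132.10.

$2132.10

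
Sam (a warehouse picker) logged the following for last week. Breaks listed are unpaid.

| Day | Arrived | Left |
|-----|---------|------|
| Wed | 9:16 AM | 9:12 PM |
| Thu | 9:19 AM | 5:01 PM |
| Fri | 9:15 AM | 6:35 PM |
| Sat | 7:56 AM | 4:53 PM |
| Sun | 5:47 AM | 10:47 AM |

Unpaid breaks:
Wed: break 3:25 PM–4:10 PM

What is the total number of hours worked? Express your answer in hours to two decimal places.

42.17 hours

Wed: 9:16 AM–9:12 PM = 11 h 56 min; less 45 min break → 11 h 11 min
Thu: 9:19 AM–5:01 PM = 7 h 42 min
Fri: 9:15 AM–6:35 PM = 9 h 20 min
Sat: 7:56 AM–4:53 PM = 8 h 57 min
Sun: 5:47 AM–10:47 AM = 5 h 0 min
Total: 11 h 11 min + 7 h 42 min + 9 h 20 min + 8 h 57 min + 5 h 0 min = 42 h 10 min.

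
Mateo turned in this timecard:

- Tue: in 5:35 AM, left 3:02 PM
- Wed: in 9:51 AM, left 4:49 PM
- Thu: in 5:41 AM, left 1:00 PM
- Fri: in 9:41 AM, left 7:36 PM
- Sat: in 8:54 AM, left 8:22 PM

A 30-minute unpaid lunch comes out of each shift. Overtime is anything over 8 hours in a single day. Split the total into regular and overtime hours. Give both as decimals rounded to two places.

Tue: 5:35 AM–3:02 PM = 9 h 27 min; less 30 min break → 8 h 57 min
Wed: 9:51 AM–4:49 PM = 6 h 58 min; less 30 min break → 6 h 28 min
Thu: 5:41 AM–1:00 PM = 7 h 19 min; less 30 min break → 6 h 49 min
Fri: 9:41 AM–7:36 PM = 9 h 55 min; less 30 min break → 9 h 25 min
Sat: 8:54 AM–8:22 PM = 11 h 28 min; less 30 min break → 10 h 58 min
Tue reg 8 h 0 min / OT 0 h 57 min; Wed reg 6 h 28 min / OT 0 h 0 min; Thu reg 6 h 49 min / OT 0 h 0 min; Fri reg 8 h 0 min / OT 1 h 25 min; Sat reg 8 h 0 min / OT 2 h 58 min.
Totals: regular 37 h 17 min, overtime 5 h 20 min.

Regular 37.28 hours, overtime 5.33 hours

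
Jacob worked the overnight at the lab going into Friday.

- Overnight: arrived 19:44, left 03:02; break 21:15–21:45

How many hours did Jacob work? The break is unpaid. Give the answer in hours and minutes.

6 h 48 min

Overnight: 19:44 → midnight = 4 h 16 min; midnight → 03:02 = 3 h 2 min; span 7 h 18 min; less 30 min break → 6 h 48 min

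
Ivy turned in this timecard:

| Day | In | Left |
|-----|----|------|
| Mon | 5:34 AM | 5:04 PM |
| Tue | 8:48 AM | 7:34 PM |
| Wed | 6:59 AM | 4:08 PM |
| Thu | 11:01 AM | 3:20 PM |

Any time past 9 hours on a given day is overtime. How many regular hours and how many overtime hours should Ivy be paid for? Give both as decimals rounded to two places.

Mon: 5:34 AM–5:04 PM = 11 h 30 min
Tue: 8:48 AM–7:34 PM = 10 h 46 min
Wed: 6:59 AM–4:08 PM = 9 h 9 min
Thu: 11:01 AM–3:20 PM = 4 h 19 min
Mon reg 9 h 0 min / OT 2 h 30 min; Tue reg 9 h 0 min / OT 1 h 46 min; Wed reg 9 h 0 min / OT 0 h 9 min; Thu reg 4 h 19 min / OT 0 h 0 min.
Totals: regular 31 h 19 min, overtime 4 h 25 min.

Regular 31.32 hours, overtime 4.42 hours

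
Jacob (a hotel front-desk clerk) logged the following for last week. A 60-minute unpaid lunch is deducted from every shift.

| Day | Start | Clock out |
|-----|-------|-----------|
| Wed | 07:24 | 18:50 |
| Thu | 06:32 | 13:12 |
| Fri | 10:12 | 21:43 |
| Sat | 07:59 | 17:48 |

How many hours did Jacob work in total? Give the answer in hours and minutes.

35 h 26 min

Wed: 07:24–18:50 = 11 h 26 min; less 60 min break → 10 h 26 min
Thu: 06:32–13:12 = 6 h 40 min; less 60 min break → 5 h 40 min
Fri: 10:12–21:43 = 11 h 31 min; less 60 min break → 10 h 31 min
Sat: 07:59–17:48 = 9 h 49 min; less 60 min break → 8 h 49 min
Total: 10 h 26 min + 5 h 40 min + 10 h 31 min + 8 h 49 min = 35 h 26 min.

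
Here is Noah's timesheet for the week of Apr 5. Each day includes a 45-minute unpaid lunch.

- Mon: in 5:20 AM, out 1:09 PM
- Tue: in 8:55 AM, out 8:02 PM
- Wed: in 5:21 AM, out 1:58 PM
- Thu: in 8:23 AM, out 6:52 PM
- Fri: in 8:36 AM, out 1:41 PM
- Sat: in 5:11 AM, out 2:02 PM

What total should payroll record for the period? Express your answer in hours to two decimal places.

Mon: 5:20 AM–1:09 PM = 7 h 49 min; less 45 min break → 7 h 4 min
Tue: 8:55 AM–8:02 PM = 11 h 7 min; less 45 min break → 10 h 22 min
Wed: 5:21 AM–1:58 PM = 8 h 37 min; less 45 min break → 7 h 52 min
Thu: 8:23 AM–6:52 PM = 10 h 29 min; less 45 min break → 9 h 44 min
Fri: 8:36 AM–1:41 PM = 5 h 5 min; less 45 min break → 4 h 20 min
Sat: 5:11 AM–2:02 PM = 8 h 51 min; less 45 min break → 8 h 6 min
Total: 7 h 4 min + 10 h 22 min + 7 h 52 min + 9 h 44 min + 4 h 20 min + 8 h 6 min = 47 h 28 min.

47.47 hours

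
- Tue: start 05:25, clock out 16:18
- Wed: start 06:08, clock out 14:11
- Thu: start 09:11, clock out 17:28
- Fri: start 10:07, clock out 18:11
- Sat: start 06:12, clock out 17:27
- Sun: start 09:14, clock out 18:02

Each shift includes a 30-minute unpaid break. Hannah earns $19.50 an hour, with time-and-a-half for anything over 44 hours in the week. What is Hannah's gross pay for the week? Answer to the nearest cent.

$1101.75

Tue: 05:25–16:18 = 10 h 53 min; less 30 min break → 10 h 23 min
Wed: 06:08–14:11 = 8 h 3 min; less 30 min break → 7 h 33 min
Thu: 09:11–17:28 = 8 h 17 min; less 30 min break → 7 h 47 min
Fri: 10:07–18:11 = 8 h 4 min; less 30 min break → 7 h 34 min
Sat: 06:12–17:27 = 11 h 15 min; less 30 min break → 10 h 45 min
Sun: 09:14–18:02 = 8 h 48 min; less 30 min break → 8 h 18 min
Total worked: 52 h 20 min = 3140 min.
Regular 44 h 0 min = 2640 min at $19.50/h; overtime 8 h 20 min = 500 min at $29.25/h.
Pay = (2640 × $19.50 + 500 × $29.25) ÷ 60 = $1101.75.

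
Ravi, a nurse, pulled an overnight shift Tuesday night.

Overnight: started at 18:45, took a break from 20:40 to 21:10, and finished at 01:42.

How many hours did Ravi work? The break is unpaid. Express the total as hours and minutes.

6 h 27 min

Overnight: 18:45 → midnight = 5 h 15 min; midnight → 01:42 = 1 h 42 min; span 6 h 57 min; less 30 min break → 6 h 27 min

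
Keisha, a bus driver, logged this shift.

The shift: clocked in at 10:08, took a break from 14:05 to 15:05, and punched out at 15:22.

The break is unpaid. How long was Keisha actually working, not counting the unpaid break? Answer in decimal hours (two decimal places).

The shift: 10:08–15:22 = 5 h 14 min; less 60 min break → 4 h 14 min

4.23 hours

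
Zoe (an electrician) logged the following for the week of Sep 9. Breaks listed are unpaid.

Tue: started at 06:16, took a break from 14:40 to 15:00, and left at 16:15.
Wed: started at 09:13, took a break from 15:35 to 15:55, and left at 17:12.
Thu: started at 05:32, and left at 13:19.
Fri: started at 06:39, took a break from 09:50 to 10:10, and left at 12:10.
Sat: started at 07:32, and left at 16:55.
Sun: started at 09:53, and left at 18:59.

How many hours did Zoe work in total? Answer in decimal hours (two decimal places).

Tue: 06:16–16:15 = 9 h 59 min; less 20 min break → 9 h 39 min
Wed: 09:13–17:12 = 7 h 59 min; less 20 min break → 7 h 39 min
Thu: 05:32–13:19 = 7 h 47 min
Fri: 06:39–12:10 = 5 h 31 min; less 20 min break → 5 h 11 min
Sat: 07:32–16:55 = 9 h 23 min
Sun: 09:53–18:59 = 9 h 6 min
Total: 9 h 39 min + 7 h 39 min + 7 h 47 min + 5 h 11 min + 9 h 23 min + 9 h 6 min = 48 h 45 min.

48.75 hours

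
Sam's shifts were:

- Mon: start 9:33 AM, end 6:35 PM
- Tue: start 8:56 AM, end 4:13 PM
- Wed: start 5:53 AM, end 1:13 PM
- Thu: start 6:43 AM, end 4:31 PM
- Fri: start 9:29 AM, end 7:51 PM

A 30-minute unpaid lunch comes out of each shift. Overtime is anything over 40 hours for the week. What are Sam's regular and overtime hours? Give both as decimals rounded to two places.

Mon: 9:33 AM–6:35 PM = 9 h 2 min; less 30 min break → 8 h 32 min
Tue: 8:56 AM–4:13 PM = 7 h 17 min; less 30 min break → 6 h 47 min
Wed: 5:53 AM–1:13 PM = 7 h 20 min; less 30 min break → 6 h 50 min
Thu: 6:43 AM–4:31 PM = 9 h 48 min; less 30 min break → 9 h 18 min
Fri: 9:29 AM–7:51 PM = 10 h 22 min; less 30 min break → 9 h 52 min
Total worked: 41 h 19 min = 41.32 h.
Threshold 40 h → overtime 1 h 19 min, regular 40 h 0 min.

Regular 40.00 hours, overtime 1.32 hours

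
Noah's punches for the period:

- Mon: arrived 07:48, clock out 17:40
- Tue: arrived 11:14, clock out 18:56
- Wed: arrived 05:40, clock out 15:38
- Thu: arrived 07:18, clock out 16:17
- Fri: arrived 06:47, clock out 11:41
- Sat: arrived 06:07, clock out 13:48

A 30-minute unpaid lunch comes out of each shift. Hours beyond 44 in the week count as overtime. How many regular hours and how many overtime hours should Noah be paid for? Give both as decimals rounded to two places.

Mon: 07:48–17:40 = 9 h 52 min; less 30 min break → 9 h 22 min
Tue: 11:14–18:56 = 7 h 42 min; less 30 min break → 7 h 12 min
Wed: 05:40–15:38 = 9 h 58 min; less 30 min break → 9 h 28 min
Thu: 07:18–16:17 = 8 h 59 min; less 30 min break → 8 h 29 min
Fri: 06:47–11:41 = 4 h 54 min; less 30 min break → 4 h 24 min
Sat: 06:07–13:48 = 7 h 41 min; less 30 min break → 7 h 11 min
Total worked: 46 h 6 min = 46.10 h.
Threshold 44 h → overtime 2 h 6 min, regular 44 h 0 min.

Regular 44.00 hours, overtime 2.10 hours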